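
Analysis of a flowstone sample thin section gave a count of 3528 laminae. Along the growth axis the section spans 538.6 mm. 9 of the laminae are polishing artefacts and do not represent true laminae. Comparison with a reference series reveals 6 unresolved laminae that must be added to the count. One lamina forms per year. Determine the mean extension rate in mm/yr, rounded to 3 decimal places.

True lamina count = 3528 − 9 + 6 = 3525.
Extension rate ≈ 538.6 / 3525 = 0.153 mm/yr.

0.153 mm/yr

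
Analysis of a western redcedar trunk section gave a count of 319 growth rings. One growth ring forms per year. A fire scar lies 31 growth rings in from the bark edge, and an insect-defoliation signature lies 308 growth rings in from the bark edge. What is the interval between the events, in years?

277 years

The two markers are separated by 308 − 31 = 277 growth rings.
That is 277 years at one growth ring per year.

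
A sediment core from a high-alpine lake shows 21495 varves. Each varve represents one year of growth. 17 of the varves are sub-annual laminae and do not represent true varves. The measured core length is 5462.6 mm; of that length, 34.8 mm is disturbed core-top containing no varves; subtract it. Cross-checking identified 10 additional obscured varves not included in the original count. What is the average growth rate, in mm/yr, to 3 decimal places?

True varve count = 21495 − 17 + 10 = 21488.
Removing the 34.8 mm offcut leaves 5462.6 − 34.8 = 5427.8 mm.
Extension rate ≈ 5427.8 / 21488 = 0.253 mm/yr.

0.253 mm/yr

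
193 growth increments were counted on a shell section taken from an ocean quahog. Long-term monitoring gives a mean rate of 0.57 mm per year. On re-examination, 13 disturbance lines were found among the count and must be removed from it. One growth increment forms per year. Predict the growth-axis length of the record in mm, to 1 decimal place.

102.6 mm

Adjusted count: 193 − 13 = 180 growth increments.
180 years at 0.57 mm/year gives 0.57 × 180 = 102.6 mm.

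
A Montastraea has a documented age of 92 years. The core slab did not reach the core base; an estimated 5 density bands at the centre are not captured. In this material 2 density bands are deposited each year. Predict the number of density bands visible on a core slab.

With 2 density bands per year, 92 years would produce 92 × 2 = 184 density bands.
Less the 5 uncaptured density bands: 184 − 5 = 179.

179 density bands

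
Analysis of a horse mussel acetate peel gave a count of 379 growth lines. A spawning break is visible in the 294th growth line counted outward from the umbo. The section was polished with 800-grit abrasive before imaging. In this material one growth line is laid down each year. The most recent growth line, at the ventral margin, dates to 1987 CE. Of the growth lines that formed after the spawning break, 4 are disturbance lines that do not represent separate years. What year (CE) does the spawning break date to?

379 − 294 = 85 growth lines lie beyond the spawning break toward the ventral margin.
Excluding 4 false growth lines: 85 − 4 = 81.
The growth line at the ventral margin is 1987 CE, so the spawning break dates to 1987 − 81 = 1906 CE.

1906 CE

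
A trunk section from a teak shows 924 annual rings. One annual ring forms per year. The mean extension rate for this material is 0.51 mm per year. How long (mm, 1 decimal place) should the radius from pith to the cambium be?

The record spans 924 years at 0.51 mm per year.
924 years at 0.51 mm/year gives 0.51 × 924 = 471.2 mm.

471.2 mm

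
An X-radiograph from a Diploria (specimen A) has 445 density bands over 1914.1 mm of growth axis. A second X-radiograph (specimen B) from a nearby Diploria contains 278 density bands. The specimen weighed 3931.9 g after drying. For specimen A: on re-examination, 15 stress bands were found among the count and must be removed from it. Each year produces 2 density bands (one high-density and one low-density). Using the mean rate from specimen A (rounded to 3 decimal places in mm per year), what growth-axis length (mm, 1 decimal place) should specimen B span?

1237.5 mm

Specimen A: true density band count = 445 − 15 = 430.
Specimen A: 430 density bands at 2 per year is 430 / 2 = 215 years.
A: Extension rate ≈ 1914.1 / 215 = 8.903 mm per year.
Specimen B: 278 density bands at 2 per year is 278 / 2 = 139 years. B's length ≈ 8.903 × 139 = 1237.5 mm.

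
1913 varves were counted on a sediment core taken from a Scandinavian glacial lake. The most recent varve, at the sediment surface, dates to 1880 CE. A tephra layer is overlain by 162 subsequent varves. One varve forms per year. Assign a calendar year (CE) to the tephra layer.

162 varves post-date the tephra layer.
Counting back 162 years from 1880 CE places the tephra layer in 1880 − 162 = 1718 CE.

1718 CE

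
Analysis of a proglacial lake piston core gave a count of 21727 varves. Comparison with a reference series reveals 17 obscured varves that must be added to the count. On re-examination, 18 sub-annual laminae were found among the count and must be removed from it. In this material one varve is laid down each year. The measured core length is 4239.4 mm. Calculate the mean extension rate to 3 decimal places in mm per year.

0.195 mm per year

Correcting the raw count gives 21727 − 18 + 17 = 21726 true varves.
Mean rate = 4239.4 mm / 21726 years ≈ 0.195 mm per year.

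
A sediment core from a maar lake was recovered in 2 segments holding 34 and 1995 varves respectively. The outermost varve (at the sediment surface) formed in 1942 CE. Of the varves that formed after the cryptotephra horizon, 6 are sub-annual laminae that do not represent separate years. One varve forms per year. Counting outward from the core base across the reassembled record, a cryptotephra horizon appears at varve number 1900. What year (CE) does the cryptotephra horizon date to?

1819 CE

Total varves = 34 + 1995 = 2029.
2029 − 1900 = 129 varves lie beyond the cryptotephra horizon toward the sediment surface.
129 − 6 false = 123 true varves after the cryptotephra horizon.
Counting back 123 years from 1942 CE places the cryptotephra horizon in 1942 − 123 = 1819 CE.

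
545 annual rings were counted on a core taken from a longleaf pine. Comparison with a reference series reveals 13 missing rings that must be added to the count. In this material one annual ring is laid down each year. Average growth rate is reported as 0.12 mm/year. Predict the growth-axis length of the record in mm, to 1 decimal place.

After corrections the count is 545 + 13 = 558 annual rings.
Length ≈ 0.12 × 558 = 67.0 mm.

67.0 mm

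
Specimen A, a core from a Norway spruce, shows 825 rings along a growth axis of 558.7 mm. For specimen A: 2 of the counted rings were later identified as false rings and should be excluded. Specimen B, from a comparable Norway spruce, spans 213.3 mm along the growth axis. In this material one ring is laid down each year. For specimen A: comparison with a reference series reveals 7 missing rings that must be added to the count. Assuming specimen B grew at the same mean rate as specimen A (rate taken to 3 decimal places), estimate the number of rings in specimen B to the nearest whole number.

317 rings

Specimen A: correcting the raw count gives 825 − 2 + 7 = 830 true rings.
A: Extension rate ≈ 558.7 / 830 = 0.673 mm/yr.
For B, 213.3 / 0.673 = 316.94 years ≈ 317 rings.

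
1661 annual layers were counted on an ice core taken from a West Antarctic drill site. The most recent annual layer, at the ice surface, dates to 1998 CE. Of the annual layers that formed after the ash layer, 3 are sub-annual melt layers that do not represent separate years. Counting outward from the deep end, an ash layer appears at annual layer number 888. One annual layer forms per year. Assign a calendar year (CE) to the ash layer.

Between annual layer 888 and the ice surface there are 1661 − 888 = 773 annual layers.
773 − 3 false = 770 true annual layers after the ash layer.
Counting back 770 years from 1998 CE places the ash layer in 1998 − 770 = 1228 CE.

1228 CE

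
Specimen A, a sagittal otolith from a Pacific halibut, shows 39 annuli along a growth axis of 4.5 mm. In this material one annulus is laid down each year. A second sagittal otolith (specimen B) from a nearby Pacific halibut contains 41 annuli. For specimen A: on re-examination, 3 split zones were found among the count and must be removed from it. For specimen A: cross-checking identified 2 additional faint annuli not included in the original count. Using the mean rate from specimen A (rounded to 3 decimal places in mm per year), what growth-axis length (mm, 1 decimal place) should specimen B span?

Specimen A: after corrections the count is 39 − 3 + 2 = 38 annuli.
A: Extension rate ≈ 4.5 / 38 = 0.118 mm/year.
B's length ≈ 0.118 × 41 = 4.8 mm.

4.8 mm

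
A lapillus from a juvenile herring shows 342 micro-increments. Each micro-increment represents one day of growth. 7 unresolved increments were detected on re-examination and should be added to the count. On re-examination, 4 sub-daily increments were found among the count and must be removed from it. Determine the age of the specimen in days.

Correcting the raw count gives 342 − 4 + 7 = 345 true micro-increments.
One micro-increment per day makes the duration 345 days.

345 days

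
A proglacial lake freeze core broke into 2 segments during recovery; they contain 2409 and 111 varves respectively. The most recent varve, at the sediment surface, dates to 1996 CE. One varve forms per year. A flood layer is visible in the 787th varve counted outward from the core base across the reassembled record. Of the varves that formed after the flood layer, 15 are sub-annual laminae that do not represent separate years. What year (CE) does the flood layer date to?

278 CE

Total varves = 2409 + 111 = 2520.
The flood layer sits at varve 787 from the core base, so 2520 − 787 = 1733 varves formed after it.
1733 − 15 false = 1718 true varves after the flood layer.
Counting back 1718 years from 1996 CE places the flood layer in 1996 − 1718 = 278 CE.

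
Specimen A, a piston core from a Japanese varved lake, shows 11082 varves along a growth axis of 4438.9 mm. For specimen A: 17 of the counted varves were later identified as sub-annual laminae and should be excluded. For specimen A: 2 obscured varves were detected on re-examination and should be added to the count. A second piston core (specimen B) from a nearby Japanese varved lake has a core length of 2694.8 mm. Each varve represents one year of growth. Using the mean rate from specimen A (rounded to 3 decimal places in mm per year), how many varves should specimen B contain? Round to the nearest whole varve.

Specimen A: after corrections the count is 11082 − 17 + 2 = 11067 varves.
A: 4438.9 mm over 11067 years gives 4438.9 / 11067 ≈ 0.401 mm per year.
Specimen B: 2694.8 mm / 0.401 mm per year = 6720.20 years ≈ 6720 varves.

6720 varves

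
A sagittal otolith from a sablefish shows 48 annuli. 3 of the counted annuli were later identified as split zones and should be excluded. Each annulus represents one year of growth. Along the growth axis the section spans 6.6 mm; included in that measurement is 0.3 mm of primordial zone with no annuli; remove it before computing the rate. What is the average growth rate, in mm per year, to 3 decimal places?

After corrections the count is 48 − 3 = 45 annuli.
Removing the 0.3 mm offcut leaves 6.6 − 0.3 = 6.3 mm.
Mean rate = 6.3 mm / 45 years ≈ 0.140 mm per year.

0.140 mm per year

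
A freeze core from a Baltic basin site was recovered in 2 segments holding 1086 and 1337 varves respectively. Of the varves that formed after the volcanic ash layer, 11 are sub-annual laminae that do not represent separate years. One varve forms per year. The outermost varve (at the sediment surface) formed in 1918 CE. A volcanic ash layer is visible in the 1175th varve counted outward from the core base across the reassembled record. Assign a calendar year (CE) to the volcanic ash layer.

681 CE

Total varves = 1086 + 1337 = 2423.
Between varve 1175 and the sediment surface there are 2423 − 1175 = 1248 varves.
Excluding 11 false varves: 1248 − 11 = 1237.
The varve at the sediment surface is 1918 CE, so the volcanic ash layer dates to 1918 − 1237 = 681 CE.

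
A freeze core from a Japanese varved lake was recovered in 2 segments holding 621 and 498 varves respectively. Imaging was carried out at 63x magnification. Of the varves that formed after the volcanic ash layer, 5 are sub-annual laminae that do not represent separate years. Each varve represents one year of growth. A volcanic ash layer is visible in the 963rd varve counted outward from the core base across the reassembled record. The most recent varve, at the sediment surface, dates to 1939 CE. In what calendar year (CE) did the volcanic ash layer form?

1788 CE

Total varves = 621 + 498 = 1119.
Between varve 963 and the sediment surface there are 1119 − 963 = 156 varves.
Excluding 5 false varves: 156 − 5 = 151.
Counting back 151 years from 1939 CE places the volcanic ash layer in 1939 − 151 = 1788 CE.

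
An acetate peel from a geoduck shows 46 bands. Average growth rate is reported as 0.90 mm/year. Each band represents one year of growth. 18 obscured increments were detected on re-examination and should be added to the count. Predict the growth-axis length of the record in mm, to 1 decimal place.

Adjusted count: 46 + 18 = 64 bands.
Predicted length = 0.90 mm/year × 64 years = 57.6 mm.

57.6 mm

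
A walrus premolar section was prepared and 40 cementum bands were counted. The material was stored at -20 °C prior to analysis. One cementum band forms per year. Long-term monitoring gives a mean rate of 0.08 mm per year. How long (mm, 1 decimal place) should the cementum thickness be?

3.2 mm

40 years of growth are recorded.
Length ≈ 0.08 × 40 = 3.2 mm.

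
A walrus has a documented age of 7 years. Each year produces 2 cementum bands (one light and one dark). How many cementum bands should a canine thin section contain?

Expected cementum bands: 7 × 2 = 14.
So 14 cementum bands should be present.

14 cementum bands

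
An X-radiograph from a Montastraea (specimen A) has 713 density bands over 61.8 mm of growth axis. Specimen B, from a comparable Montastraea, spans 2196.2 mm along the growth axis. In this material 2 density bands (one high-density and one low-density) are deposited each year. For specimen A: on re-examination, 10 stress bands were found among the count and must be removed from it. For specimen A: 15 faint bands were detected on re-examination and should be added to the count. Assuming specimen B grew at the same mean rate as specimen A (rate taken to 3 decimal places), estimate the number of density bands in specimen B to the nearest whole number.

25537 density bands

Specimen A: after corrections the count is 713 − 10 + 15 = 718 density bands.
Specimen A: dividing by 2 density bands per year: 718 / 2 = 359 years.
A: 61.8 mm over 359 years gives 61.8 / 359 ≈ 0.172 mm/year.
For B, 2196.2 / 0.172 = 12768.60 years; at 2 density bands per year that is 12768.60 × 2 ≈ 25537 density bands.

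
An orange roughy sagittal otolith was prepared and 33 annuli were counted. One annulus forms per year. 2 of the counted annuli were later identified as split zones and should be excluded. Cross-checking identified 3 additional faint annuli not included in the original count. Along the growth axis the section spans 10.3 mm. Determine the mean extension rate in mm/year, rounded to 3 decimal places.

Adjusted count: 33 − 2 + 3 = 34 annuli.
Extension rate ≈ 10.3 / 34 = 0.303 mm/year.

0.303 mm/year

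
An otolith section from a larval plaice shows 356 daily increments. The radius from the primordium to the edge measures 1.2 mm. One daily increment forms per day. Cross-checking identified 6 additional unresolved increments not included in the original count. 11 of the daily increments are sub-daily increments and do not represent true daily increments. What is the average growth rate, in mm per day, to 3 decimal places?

After corrections the count is 356 − 11 + 6 = 351 daily increments.
Mean rate = 1.2 mm / 351 days ≈ 0.003 mm per day.

0.003 mm per day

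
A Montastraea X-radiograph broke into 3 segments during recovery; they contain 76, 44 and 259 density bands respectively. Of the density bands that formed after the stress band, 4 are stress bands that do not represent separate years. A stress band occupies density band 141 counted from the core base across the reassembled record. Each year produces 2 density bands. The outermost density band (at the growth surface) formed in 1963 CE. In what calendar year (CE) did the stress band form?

Total density bands = 76 + 44 + 259 = 379.
379 − 141 = 238 density bands lie beyond the stress band toward the growth surface.
Excluding 4 false density bands: 238 − 4 = 234.
234 density bands at 2 per year is 234 / 2 = 117 years.
1963 − 117 = 1846 CE.

1846 CE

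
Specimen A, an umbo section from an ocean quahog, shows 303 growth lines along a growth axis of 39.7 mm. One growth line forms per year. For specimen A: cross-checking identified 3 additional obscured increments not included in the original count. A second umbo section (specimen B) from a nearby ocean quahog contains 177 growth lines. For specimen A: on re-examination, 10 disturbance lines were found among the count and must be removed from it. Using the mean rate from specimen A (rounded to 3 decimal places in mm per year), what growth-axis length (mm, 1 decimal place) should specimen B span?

Specimen A: correcting the raw count gives 303 − 10 + 3 = 296 true growth lines.
A: Extension rate ≈ 39.7 / 296 = 0.134 mm/year.
For B, 0.134 mm/year × 177 years = 23.7 mm.

23.7 mm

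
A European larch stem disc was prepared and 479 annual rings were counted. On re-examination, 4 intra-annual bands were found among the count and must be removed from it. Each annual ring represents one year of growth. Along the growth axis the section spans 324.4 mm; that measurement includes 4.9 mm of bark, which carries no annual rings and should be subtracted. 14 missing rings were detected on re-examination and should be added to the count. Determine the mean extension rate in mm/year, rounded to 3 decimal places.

0.653 mm/year

Adjusted count: 479 − 4 + 14 = 489 annual rings.
Net length = 324.4 − 4.9 = 319.5 mm.
Mean rate = 319.5 mm / 489 years ≈ 0.653 mm/year.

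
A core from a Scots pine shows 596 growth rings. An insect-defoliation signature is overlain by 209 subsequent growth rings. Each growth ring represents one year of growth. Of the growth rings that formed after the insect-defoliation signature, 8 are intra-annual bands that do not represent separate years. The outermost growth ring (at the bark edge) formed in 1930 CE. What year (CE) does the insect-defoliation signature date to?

1729 CE

209 growth rings post-date the insect-defoliation signature.
Removing the 8 false growth rings leaves 209 − 8 = 201 true growth rings beyond the insect-defoliation signature.
1930 − 201 = 1729 CE.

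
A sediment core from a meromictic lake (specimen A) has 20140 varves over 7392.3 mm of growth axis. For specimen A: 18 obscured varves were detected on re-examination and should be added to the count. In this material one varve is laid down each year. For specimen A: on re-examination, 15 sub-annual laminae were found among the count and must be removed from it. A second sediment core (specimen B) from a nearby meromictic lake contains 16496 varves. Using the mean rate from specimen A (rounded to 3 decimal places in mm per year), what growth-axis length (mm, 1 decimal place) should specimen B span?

Specimen A: adjusted count: 20140 − 15 + 18 = 20143 varves.
A: Mean rate = 7392.3 mm / 20143 years ≈ 0.367 mm per year.
Length of B = 0.367 × 16496 = 6054.0 mm.

6054.0 mm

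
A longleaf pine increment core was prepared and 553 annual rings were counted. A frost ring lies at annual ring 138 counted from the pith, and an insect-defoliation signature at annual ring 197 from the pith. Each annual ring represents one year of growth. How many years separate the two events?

59 yr

The two markers are separated by 197 − 138 = 59 annual rings.
At one annual ring per year, 59 years elapsed between them.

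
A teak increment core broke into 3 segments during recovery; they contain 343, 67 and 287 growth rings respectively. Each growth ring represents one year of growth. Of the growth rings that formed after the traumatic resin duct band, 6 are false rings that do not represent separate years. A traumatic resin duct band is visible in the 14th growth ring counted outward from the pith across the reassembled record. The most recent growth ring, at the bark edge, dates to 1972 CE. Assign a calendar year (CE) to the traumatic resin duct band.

1295 CE

Total growth rings = 343 + 67 + 287 = 697.
Between growth ring 14 and the bark edge there are 697 − 14 = 683 growth rings.
Excluding 6 false growth rings: 683 − 6 = 677.
The growth ring at the bark edge is 1972 CE, so the traumatic resin duct band dates to 1972 − 677 = 1295 CE.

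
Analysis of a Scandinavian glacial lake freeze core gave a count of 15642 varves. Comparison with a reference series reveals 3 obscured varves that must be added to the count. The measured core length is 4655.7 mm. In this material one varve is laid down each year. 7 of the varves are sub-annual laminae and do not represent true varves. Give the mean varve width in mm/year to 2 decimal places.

0.30 mm/year

Correcting the raw count gives 15642 − 7 + 3 = 15638 true varves.
Mean rate = 4655.7 mm / 15638 years ≈ 0.30 mm/year.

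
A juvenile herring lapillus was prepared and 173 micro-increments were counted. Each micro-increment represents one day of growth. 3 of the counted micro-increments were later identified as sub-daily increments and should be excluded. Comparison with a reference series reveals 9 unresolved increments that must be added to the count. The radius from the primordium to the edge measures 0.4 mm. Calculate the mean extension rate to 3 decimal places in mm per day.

0.002 mm per day

Adjusted count: 173 − 3 + 9 = 179 micro-increments.
0.4 mm over 179 days gives 0.4 / 179 ≈ 0.002 mm per day.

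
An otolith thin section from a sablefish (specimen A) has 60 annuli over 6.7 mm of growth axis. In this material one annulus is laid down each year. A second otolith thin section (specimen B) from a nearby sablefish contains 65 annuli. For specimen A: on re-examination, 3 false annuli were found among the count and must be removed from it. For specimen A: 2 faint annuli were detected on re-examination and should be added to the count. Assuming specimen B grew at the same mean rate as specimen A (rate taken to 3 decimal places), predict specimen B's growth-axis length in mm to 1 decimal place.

Specimen A: adjusted count: 60 − 3 + 2 = 59 annuli.
A: Extension rate ≈ 6.7 / 59 = 0.114 mm/yr.
For B, 0.114 mm/year × 65 years = 7.4 mm.

7.4 mm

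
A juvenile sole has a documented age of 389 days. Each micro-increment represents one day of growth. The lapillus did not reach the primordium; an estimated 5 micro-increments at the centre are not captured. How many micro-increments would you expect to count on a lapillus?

384 micro-increments

At one micro-increment per day, 389 days correspond to 389 micro-increments.
Less the 5 uncaptured micro-increments: 389 − 5 = 384.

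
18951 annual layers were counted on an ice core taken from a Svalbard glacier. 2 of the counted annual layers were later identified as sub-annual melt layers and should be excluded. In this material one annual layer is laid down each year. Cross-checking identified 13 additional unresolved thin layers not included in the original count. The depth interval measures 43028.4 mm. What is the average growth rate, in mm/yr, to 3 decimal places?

2.269 mm/yr

After corrections the count is 18951 − 2 + 13 = 18962 annual layers.
43028.4 mm over 18962 years gives 43028.4 / 18962 ≈ 2.269 mm/yr.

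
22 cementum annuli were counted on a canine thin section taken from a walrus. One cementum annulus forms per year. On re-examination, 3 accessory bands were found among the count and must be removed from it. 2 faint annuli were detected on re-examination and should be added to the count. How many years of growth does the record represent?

Correcting the raw count gives 22 − 3 + 2 = 21 true cementum annuli.
One cementum annulus per year makes the duration 21 years.

21 years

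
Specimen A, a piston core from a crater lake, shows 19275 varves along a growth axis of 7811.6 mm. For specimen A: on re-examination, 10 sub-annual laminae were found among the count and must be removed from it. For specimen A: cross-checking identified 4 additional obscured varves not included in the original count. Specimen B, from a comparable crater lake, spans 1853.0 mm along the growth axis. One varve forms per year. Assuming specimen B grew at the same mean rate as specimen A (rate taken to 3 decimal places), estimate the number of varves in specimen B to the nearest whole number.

4575 varves

Specimen A: true varve count = 19275 − 10 + 4 = 19269.
A: 7811.6 mm over 19269 years gives 7811.6 / 19269 ≈ 0.405 mm per year.
B spans 1853.0 / 0.405 = 4575.31 years ≈ 4575 varves.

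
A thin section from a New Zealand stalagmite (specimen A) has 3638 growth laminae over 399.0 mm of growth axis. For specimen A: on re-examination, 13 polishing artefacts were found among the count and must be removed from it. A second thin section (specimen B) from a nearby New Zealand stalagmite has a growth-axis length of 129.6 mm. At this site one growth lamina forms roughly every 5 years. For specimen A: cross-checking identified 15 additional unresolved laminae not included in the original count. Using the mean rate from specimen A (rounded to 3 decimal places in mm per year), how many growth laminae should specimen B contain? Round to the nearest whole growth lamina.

1178 growth laminae

Specimen A: adjusted count: 3638 − 13 + 15 = 3640 growth laminae.
Specimen A: multiplying by 5 years per growth lamina: 3640 × 5 = 18200 years.
A: 399.0 mm over 18200 years gives 399.0 / 18200 ≈ 0.022 mm per year.
For B, 129.6 / 0.022 = 5890.91 years; at 5 years per growth lamina that is 5890.91 / 5 ≈ 1178 growth laminae.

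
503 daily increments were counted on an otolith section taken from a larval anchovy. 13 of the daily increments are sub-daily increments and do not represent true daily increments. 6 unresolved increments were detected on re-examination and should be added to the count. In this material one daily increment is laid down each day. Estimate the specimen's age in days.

496 d

Adjusted count: 503 − 13 + 6 = 496 daily increments.
With a one-to-one daily increment periodicity this is 496 days.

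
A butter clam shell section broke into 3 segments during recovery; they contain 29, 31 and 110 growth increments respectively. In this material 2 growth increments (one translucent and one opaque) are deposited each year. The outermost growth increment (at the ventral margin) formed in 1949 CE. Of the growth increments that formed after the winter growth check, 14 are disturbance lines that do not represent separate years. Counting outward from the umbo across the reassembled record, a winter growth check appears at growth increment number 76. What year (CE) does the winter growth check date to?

Total growth increments = 29 + 31 + 110 = 170.
170 − 76 = 94 growth increments lie beyond the winter growth check toward the ventral margin.
Removing the 14 false growth increments leaves 94 − 14 = 80 true growth increments beyond the winter growth check.
With 2 growth increments per year, 80 / 2 = 40 years.
1949 − 40 = 1909 CE.

1909 CE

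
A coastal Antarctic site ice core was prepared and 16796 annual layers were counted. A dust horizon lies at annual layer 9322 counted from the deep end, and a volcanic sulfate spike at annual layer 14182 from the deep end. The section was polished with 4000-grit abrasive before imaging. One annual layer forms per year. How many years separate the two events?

The two markers are separated by 14182 − 9322 = 4860 annual layers.
At one annual layer per year, 4860 years elapsed between them.

4860 years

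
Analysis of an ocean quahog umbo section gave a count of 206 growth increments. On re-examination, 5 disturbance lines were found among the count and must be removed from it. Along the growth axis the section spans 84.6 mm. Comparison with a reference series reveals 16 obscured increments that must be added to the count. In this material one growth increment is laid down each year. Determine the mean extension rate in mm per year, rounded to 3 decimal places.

Correcting the raw count gives 206 − 5 + 16 = 217 true growth increments.
84.6 mm over 217 years gives 84.6 / 217 ≈ 0.390 mm per year.

0.390 mm per year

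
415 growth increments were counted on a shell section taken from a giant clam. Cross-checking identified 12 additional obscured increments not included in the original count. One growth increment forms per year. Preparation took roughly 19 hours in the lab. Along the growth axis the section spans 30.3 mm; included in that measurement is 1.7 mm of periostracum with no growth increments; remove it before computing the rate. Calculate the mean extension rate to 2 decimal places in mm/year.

Correcting the raw count gives 415 + 12 = 427 true growth increments.
The growth record spans 30.3 − 1.7 = 28.6 mm.
28.6 mm over 427 years gives 28.6 / 427 ≈ 0.07 mm/year.

0.07 mm/year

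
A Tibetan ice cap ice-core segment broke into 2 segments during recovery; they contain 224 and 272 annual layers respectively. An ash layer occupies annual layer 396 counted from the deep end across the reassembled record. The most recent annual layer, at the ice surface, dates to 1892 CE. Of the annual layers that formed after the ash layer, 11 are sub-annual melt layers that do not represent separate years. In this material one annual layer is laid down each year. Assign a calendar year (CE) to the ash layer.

Total annual layers = 224 + 272 = 496.
496 − 396 = 100 annual layers lie beyond the ash layer toward the ice surface.
Removing the 11 false annual layers leaves 100 − 11 = 89 true annual layers beyond the ash layer.
Counting back 89 years from 1892 CE places the ash layer in 1892 − 89 = 1803 CE.

1803 CE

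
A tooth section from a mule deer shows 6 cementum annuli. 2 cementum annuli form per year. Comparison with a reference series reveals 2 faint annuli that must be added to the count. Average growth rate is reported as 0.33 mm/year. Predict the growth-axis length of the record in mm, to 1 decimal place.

1.3 mm

Adjusted count: 6 + 2 = 8 cementum annuli.
With 2 cementum annuli per year, 8 / 2 = 4 years.
Length ≈ 0.33 × 4 = 1.3 mm.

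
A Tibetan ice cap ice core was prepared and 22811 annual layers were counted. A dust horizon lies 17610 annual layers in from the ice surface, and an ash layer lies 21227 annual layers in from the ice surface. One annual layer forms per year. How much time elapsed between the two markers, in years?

3617 yr

Separation: 21227 − 17610 = 3617 annual layers.
At one annual layer per year, 3617 years elapsed between them.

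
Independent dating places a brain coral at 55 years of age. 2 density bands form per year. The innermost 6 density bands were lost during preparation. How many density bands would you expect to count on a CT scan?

Expected density bands: 55 × 2 = 110.
Less the 6 uncaptured density bands: 110 − 6 = 104.

104 density bands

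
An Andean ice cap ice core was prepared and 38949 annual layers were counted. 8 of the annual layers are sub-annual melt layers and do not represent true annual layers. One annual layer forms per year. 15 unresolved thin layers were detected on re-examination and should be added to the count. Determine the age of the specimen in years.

After corrections the count is 38949 − 8 + 15 = 38956 annual layers.
At one annual layer per year, that is 38956 years.

38956 years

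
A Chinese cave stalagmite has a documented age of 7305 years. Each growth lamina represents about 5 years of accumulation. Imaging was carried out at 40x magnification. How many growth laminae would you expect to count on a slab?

Expected growth laminae: 7305 / 5 = 1461.
So 1461 growth laminae should be present.

1461 growth laminae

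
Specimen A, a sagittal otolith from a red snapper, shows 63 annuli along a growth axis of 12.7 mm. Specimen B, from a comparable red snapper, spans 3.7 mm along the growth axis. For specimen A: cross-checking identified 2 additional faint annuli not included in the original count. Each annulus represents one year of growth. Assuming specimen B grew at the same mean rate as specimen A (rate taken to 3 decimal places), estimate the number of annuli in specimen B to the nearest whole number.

Specimen A: true annulus count = 63 + 2 = 65.
A: Extension rate ≈ 12.7 / 65 = 0.195 mm/year.
Specimen B: 3.7 mm / 0.195 mm per year = 18.97 years ≈ 19 annuli.

19 annuli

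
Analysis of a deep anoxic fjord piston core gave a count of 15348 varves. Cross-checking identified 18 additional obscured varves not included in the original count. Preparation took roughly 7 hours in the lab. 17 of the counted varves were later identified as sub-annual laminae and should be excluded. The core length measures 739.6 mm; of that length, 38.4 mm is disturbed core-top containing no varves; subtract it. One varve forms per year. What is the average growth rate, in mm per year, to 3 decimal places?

0.046 mm per year

Adjusted count: 15348 − 17 + 18 = 15349 varves.
Net length = 739.6 − 38.4 = 701.2 mm.
Mean rate = 701.2 mm / 15349 years ≈ 0.046 mm per year.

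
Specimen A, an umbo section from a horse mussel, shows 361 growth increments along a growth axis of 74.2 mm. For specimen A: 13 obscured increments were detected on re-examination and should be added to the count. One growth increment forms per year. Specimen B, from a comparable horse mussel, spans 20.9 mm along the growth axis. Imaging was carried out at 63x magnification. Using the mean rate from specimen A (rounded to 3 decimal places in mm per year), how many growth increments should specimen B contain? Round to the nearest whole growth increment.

106 growth increments

Specimen A: true growth increment count = 361 + 13 = 374.
A: 74.2 mm over 374 years gives 74.2 / 374 ≈ 0.198 mm/yr.
B spans 20.9 / 0.198 = 105.56 years ≈ 106 growth increments.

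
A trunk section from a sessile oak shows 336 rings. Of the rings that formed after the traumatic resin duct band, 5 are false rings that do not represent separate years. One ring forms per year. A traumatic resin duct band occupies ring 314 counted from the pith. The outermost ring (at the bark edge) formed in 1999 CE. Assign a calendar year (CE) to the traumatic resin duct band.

The traumatic resin duct band sits at ring 314 from the pith, so 336 − 314 = 22 rings formed after it.
22 − 5 false = 17 true rings after the traumatic resin duct band.
Counting back 17 years from 1999 CE places the traumatic resin duct band in 1999 − 17 = 1982 CE.

1982 CE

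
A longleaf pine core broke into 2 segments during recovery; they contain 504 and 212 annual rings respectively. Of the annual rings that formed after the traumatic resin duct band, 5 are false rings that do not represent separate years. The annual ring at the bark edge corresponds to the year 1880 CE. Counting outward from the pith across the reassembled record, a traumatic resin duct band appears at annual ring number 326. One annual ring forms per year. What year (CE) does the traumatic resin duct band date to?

Total annual rings = 504 + 212 = 716.
716 − 326 = 390 annual rings lie beyond the traumatic resin duct band toward the bark edge.
Removing the 5 false annual rings leaves 390 − 5 = 385 true annual rings beyond the traumatic resin duct band.
Counting back 385 years from 1880 CE places the traumatic resin duct band in 1880 − 385 = 1495 CE.

1495 CE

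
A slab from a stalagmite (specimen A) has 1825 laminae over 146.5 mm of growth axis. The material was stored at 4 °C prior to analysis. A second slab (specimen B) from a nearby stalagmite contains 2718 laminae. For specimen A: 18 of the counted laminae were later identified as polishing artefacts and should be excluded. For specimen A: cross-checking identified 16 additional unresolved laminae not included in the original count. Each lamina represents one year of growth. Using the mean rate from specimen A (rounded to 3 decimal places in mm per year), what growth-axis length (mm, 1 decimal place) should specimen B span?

217.4 mm

Specimen A: after corrections the count is 1825 − 18 + 16 = 1823 laminae.
A: Extension rate ≈ 146.5 / 1823 = 0.080 mm/yr.
For B, 0.080 mm/year × 2718 years = 217.4 mm.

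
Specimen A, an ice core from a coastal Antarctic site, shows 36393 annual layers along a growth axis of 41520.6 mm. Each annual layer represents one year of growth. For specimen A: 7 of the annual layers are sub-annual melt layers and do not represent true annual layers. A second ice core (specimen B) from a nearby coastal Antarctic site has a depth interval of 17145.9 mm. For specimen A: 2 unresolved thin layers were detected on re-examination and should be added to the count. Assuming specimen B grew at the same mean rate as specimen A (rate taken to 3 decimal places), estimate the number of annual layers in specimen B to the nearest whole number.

15027 annual layers

Specimen A: adjusted count: 36393 − 7 + 2 = 36388 annual layers.
A: Extension rate ≈ 41520.6 / 36388 = 1.141 mm per year.
For B, 17145.9 / 1.141 = 15027.08 years ≈ 15027 annual layers.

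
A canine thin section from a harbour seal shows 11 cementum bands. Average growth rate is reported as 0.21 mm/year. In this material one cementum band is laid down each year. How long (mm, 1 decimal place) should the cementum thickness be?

11 years of growth are recorded.
11 years at 0.21 mm/year gives 0.21 × 11 = 2.3 mm.

2.3 mm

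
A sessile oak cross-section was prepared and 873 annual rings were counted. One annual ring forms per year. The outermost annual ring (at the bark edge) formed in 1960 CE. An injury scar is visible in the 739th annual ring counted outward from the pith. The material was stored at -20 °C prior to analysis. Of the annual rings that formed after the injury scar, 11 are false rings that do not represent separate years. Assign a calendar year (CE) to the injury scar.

1837 CE

873 − 739 = 134 annual rings lie beyond the injury scar toward the bark edge.
Excluding 11 false annual rings: 134 − 11 = 123.
Counting back 123 years from 1960 CE places the injury scar in 1960 − 123 = 1837 CE.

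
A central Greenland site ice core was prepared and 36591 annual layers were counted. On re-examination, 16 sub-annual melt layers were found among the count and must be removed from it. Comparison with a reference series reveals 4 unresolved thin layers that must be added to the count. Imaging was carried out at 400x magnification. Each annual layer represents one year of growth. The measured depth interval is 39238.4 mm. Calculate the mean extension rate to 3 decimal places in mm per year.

True annual layer count = 36591 − 16 + 4 = 36579.
Mean rate = 39238.4 mm / 36579 years ≈ 1.073 mm per year.

1.073 mm per year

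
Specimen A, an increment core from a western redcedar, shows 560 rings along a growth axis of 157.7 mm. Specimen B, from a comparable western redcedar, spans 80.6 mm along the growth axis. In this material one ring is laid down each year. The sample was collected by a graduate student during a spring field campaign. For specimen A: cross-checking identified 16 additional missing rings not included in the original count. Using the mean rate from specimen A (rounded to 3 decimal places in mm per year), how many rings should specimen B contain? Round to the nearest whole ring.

Specimen A: after corrections the count is 560 + 16 = 576 rings.
A: Extension rate ≈ 157.7 / 576 = 0.274 mm per year.
Specimen B: 80.6 mm / 0.274 mm per year = 294.16 years ≈ 294 rings.

294 rings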